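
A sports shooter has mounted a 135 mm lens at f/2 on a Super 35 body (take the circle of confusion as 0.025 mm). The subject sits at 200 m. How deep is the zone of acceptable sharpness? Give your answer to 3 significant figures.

314 m

Hyperfocal distance H = f²/(N·c) + f = 135²/(2 × 0.025) + 135 = 18225/0.05 + 135 ≈ 364635.0 mm ≈ 364.6 m.
Near limit Dn = s·(H − f)/(H + s − 2f) = 200000 × (364635.0 − 135) / (364635.0 + 200000 − 2 × 135) = 200000 × 364500.0 / 564365.0 ≈ 129172 mm.
Far limit Df = s·(H − f)/(H − s) = 200000 × (364635.0 − 135) / (364635.0 − 200000) = 200000 × 364500.0 / 164635.0 ≈ 442798 mm.
Depth of field = Df − Dn = 442798 − 129172 ≈ 313626 mm ≈ 314 m.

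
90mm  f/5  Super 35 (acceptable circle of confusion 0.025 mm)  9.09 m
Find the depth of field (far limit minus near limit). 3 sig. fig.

2.57 m

Hyperfocal distance H = f²/(N·c) + f = 90²/(5 × 0.025) + 90 = 8100/0.125 + 90 ≈ 64890.0 mm ≈ 64.89 m.
Near limit Dn = s·(H − f)/(H + s − 2f) = 9090 × (64890.0 − 90) / (64890.0 + 9090 − 2 × 90) = 9090 × 64800.0 / 73800.0 ≈ 7981.5 mm.
Far limit Df = s·(H − f)/(H − s) = 9090 × (64890.0 − 90) / (64890.0 − 9090) = 9090 × 64800.0 / 55800.0 ≈ 10556.1 mm.
Depth of field = Df − Dn = 10556.1 − 7981.5 ≈ 2574.6 mm ≈ 2.57 m.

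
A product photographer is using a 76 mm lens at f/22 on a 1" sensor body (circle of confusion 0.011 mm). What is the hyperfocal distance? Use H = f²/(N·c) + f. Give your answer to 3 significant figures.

Hyperfocal distance H = f²/(N·c) + f = 76²/(22 × 0.011) + 76 = 5776/0.242 + 76 ≈ 23943.8 mm ≈ 23.9 m.

23.9 m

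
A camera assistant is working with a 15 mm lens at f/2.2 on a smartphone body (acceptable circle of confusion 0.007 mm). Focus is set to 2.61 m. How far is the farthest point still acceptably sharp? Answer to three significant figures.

3.17 m

Hyperfocal distance H = f²/(N·c) + f = 15²/(2.2 × 0.007) + 15 = 225/0.0154 + 15 ≈ 14625.4 mm ≈ 14.63 m.
Far limit Df = s·(H − f)/(H − s) = 2610 × (14625.4 − 15) / (14625.4 − 2610) = 2610 × 14610.4 / 12015.4 ≈ 3173.7 mm ≈ 3.17 m.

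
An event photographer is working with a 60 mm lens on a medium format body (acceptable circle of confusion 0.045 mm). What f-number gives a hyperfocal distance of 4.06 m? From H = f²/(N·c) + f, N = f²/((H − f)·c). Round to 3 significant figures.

Rearrange H = f²/(N·c) + f for N: N = f² / ((H − f)·c).
N = 60² / ((4060 − 60) × 0.045) = 3600 / 180.0 ≈ 20.

f/20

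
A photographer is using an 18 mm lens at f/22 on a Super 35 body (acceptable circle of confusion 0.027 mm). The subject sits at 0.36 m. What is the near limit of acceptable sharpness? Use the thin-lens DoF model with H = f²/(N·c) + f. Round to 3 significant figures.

221 mm

Hyperfocal distance H = f²/(N·c) + f = 18²/(22 × 0.027) + 18 = 324/0.594 + 18 ≈ 563.5 mm ≈ 0.563 m.
Near limit Dn = s·(H − f)/(H + s − 2f) = 360 × (563.5 − 18) / (563.5 + 360 − 2 × 18) = 360 × 545.5 / 887.5 ≈ 221.27 mm.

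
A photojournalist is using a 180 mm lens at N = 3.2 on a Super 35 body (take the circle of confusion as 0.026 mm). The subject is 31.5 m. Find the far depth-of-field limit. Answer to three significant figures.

Hyperfocal distance H = f²/(N·c) + f = 180²/(3.2 × 0.026) + 180 = 32400/0.0832 + 180 ≈ 389603.1 mm ≈ 389.6 m.
Far limit Df = s·(H − f)/(H − s) = 31500 × (389603.1 − 180) / (389603.1 − 31500) = 31500 × 389423.1 / 358103.1 ≈ 34255 mm ≈ 34.3 m.

34.3 m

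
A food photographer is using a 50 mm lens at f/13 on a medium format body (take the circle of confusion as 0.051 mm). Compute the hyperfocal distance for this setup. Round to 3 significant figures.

Hyperfocal distance H = f²/(N·c) + f = 50²/(13 × 0.051) + 50 = 2500/0.663 + 50 ≈ 3820.7 mm ≈ 3.82 m.

3.82 m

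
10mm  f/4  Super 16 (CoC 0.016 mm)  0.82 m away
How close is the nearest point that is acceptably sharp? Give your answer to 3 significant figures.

0.540 m

Hyperfocal distance H = f²/(N·c) + f = 10²/(4 × 0.016) + 10 = 100/0.064 + 10 ≈ 1572.5 mm ≈ 1.573 m.
Near limit Dn = s·(H − f)/(H + s − 2f) = 820 × (1572.5 − 10) / (1572.5 + 820 − 2 × 10) = 820 × 1562.5 / 2372.5 ≈ 540.04 mm ≈ 0.540 m.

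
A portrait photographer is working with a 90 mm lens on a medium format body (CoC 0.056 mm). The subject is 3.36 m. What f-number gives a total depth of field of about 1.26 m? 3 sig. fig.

Write h = H − f = f²/(N·c). The thin-lens limits are Dn = s·h/(h + (s−f)) and Df = s·h/(h − (s−f)), so DoF = Df − Dn = 2·s·(s−f)·h / (h² − (s−f)²).
That is a quadratic in h: DoF·h² − 2·s·(s−f)·h − DoF·(s−f)² = 0 ⇒ h = (s−f)·(s + √(s² + DoF²)) / DoF = 3270 × (3360 + √(3360² + 1260²)) / 1260 = 3270 × (3360 + 3588.48) / 1260 ≈ 18033 mm.
Then N = f²/(c·h) = 90² / (0.056 × 18033) = 8100 / 1009.8 ≈ 8.02.

f/8.02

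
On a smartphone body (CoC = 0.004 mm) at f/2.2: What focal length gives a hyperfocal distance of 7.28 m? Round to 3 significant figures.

8.00 mm

From H = f²/(N·c) + f, with f ≪ H: f ≈ √(H·N·c) = √(7280 × 2.2 × 0.004) = √64.064 ≈ 8.004 mm.
The +f correction barely moves this — solving exactly, f² + N·c·f − N·c·H = 0 ⇒ f = (−N·c + √((N·c)² + 4·N·c·H))/2 = (−0.0088 + √256.26)/2 ≈ 7.9996 mm, so f ≈ 8.00 mm.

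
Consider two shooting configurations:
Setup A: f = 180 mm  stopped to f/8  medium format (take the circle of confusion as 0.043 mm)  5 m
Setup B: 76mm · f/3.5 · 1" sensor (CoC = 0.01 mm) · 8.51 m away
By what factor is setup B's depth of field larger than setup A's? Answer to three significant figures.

1.70

Setup A: H = 180²/(8×0.043) + 180 ≈ 94366.0 mm; DoF = Df − Dn = 5269.68 − 4756.58 ≈ 513.10 mm.
Setup B: H = 76²/(3.5×0.01) + 76 ≈ 165104.6 mm; DoF = Df − Dn = 8968.34 − 8096.23 ≈ 872.11 mm.
Ratio = 872.11 / 513.10 ≈ 1.70.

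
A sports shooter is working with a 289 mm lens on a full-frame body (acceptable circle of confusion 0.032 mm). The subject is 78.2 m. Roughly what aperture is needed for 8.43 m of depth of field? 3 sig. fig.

f/1.80

Write h = H − f = f²/(N·c). The thin-lens limits are Dn = s·h/(h + (s−f)) and Df = s·h/(h − (s−f)), so DoF = Df − Dn = 2·s·(s−f)·h / (h² − (s−f)²).
That is a quadratic in h: DoF·h² − 2·s·(s−f)·h − DoF·(s−f)² = 0 ⇒ h = (s−f)·(s + √(s² + DoF²)) / DoF = 77911 × (78200 + √(78200² + 8430²)) / 8430 = 77911 × (78200 + 78653.1) / 8430 ≈ 1449654 mm.
Then N = f²/(c·h) = 289² / (0.032 × 1449654) = 83521 / 46389 ≈ 1.80.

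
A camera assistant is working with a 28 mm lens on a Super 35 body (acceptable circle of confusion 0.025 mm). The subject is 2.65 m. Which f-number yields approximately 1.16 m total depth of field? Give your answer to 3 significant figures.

f/2.50

Write h = H − f = f²/(N·c). The thin-lens limits are Dn = s·h/(h + (s−f)) and Df = s·h/(h − (s−f)), so DoF = Df − Dn = 2·s·(s−f)·h / (h² − (s−f)²).
That is a quadratic in h: DoF·h² − 2·s·(s−f)·h − DoF·(s−f)² = 0 ⇒ h = (s−f)·(s + √(s² + DoF²)) / DoF = 2622 × (2650 + √(2650² + 1160²)) / 1160 = 2622 × (2650 + 2892.77) / 1160 ≈ 12529 mm.
Then N = f²/(c·h) = 28² / (0.025 × 12529) = 784 / 313.21 ≈ 2.50.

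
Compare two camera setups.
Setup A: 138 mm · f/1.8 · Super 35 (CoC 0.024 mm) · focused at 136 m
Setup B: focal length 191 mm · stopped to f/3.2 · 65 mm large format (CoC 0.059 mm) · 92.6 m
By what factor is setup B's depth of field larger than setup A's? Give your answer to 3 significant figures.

1.24

Setup A: H = 138²/(1.8×0.024) + 138 ≈ 440971.3 mm; DoF = Df − Dn = 196587 − 103960 ≈ 92627 mm.
Setup B: H = 191²/(3.2×0.059) + 191 ≈ 193416.6 mm; DoF = Df − Dn = 177478 − 62642 ≈ 114836 mm.
Ratio = 114836 / 92627 ≈ 1.24.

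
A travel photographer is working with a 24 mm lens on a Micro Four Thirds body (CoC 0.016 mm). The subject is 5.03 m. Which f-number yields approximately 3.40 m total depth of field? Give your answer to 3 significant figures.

Write h = H − f = f²/(N·c). The thin-lens limits are Dn = s·h/(h + (s−f)) and Df = s·h/(h − (s−f)), so DoF = Df − Dn = 2·s·(s−f)·h / (h² − (s−f)²).
That is a quadratic in h: DoF·h² − 2·s·(s−f)·h − DoF·(s−f)² = 0 ⇒ h = (s−f)·(s + √(s² + DoF²)) / DoF = 5006 × (5030 + √(5030² + 3400²)) / 3400 = 5006 × (5030 + 6071.32) / 3400 ≈ 16345 mm.
Then N = f²/(c·h) = 24² / (0.016 × 16345) = 576 / 261.52 ≈ 2.20.

f/2.20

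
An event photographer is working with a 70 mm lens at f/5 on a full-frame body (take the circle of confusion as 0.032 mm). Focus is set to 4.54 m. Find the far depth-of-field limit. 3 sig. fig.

Hyperfocal distance H = f²/(N·c) + f = 70²/(5 × 0.032) + 70 = 4900/0.16 + 70 ≈ 30695.0 mm ≈ 30.70 m.
Far limit Df = s·(H − f)/(H − s) = 4540 × (30695.0 − 70) / (30695.0 − 4540) = 4540 × 30625.0 / 26155.0 ≈ 5315.9 mm ≈ 5.32 m.

5.32 m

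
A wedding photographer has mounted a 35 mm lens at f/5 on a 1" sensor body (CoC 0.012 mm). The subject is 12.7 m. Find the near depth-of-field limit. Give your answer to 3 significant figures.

7.84 m

Hyperfocal distance H = f²/(N·c) + f = 35²/(5 × 0.012) + 35 = 1225/0.06 + 35 ≈ 20451.7 mm ≈ 20.45 m.
Near limit Dn = s·(H − f)/(H + s − 2f) = 12700 × (20451.7 − 35) / (20451.7 + 12700 − 2 × 35) = 12700 × 20416.7 / 33081.7 ≈ 7837.9 mm ≈ 7.84 m.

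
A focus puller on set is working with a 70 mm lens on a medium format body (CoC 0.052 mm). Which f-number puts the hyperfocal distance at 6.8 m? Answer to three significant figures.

Rearrange H = f²/(N·c) + f for N: N = f² / ((H − f)·c).
N = 70² / ((6800 − 70) × 0.052) = 4900 / 350.0 ≈ 14.

f/14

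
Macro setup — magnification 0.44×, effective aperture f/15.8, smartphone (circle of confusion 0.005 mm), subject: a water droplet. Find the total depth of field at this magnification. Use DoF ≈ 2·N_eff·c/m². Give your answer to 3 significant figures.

At magnification m, DoF ≈ 2·N_eff·c/m² = 2 × 15.8 × 0.005 / 0.44² = 0.158 / 0.1936 ≈ 0.816 mm.

0.816 mm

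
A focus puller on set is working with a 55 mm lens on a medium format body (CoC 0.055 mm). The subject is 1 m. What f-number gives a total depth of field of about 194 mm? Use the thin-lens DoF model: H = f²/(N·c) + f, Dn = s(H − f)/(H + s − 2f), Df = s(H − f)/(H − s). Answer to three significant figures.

Write h = H − f = f²/(N·c). The thin-lens limits are Dn = s·h/(h + (s−f)) and Df = s·h/(h − (s−f)), so DoF = Df − Dn = 2·s·(s−f)·h / (h² − (s−f)²).
That is a quadratic in h: DoF·h² − 2·s·(s−f)·h − DoF·(s−f)² = 0 ⇒ h = (s−f)·(s + √(s² + DoF²)) / DoF = 945 × (1000 + √(1000² + 194²)) / 194 = 945 × (1000 + 1018.64) / 194 ≈ 9833.1 mm.
Then N = f²/(c·h) = 55² / (0.055 × 9833.1) = 3025 / 540.82 ≈ 5.59.

f/5.59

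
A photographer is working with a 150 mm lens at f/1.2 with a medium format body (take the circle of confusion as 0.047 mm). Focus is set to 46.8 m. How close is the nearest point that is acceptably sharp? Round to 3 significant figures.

Hyperfocal distance H = f²/(N·c) + f = 150²/(1.2 × 0.047) + 150 = 22500/0.0564 + 150 ≈ 399086.2 mm ≈ 399.1 m.
Near limit Dn = s·(H − f)/(H + s − 2f) = 46800 × (399086.2 − 150) / (399086.2 + 46800 − 2 × 150) = 46800 × 398936.2 / 445586.2 ≈ 41900 mm ≈ 41.9 m.

41.9 m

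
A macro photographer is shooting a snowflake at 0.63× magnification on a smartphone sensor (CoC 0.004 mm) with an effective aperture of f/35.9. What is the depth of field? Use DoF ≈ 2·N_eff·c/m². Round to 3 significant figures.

0.724 mm

At magnification m, DoF ≈ 2·N_eff·c/m² = 2 × 35.9 × 0.004 / 0.63² = 0.2872 / 0.3969 ≈ 0.724 mm.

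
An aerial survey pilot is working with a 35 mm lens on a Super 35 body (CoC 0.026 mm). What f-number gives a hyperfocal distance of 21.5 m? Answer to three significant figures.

Rearrange H = f²/(N·c) + f for N: N = f² / ((H − f)·c).
N = 35² / ((21500 − 35) × 0.026) = 1225 / 558.1 ≈ 2.19.

f/2.19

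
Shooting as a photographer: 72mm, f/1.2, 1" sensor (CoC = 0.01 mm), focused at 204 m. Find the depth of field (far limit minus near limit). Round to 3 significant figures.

248 m

Hyperfocal distance H = f²/(N·c) + f = 72²/(1.2 × 0.01) + 72 = 5184/0.012 + 72 ≈ 432072.0 mm ≈ 432.1 m.
Near limit Dn = s·(H − f)/(H + s − 2f) = 204000 × (432072.0 − 72) / (432072.0 + 204000 − 2 × 72) = 204000 × 432000.0 / 635928.0 ≈ 138582 mm.
Far limit Df = s·(H − f)/(H − s) = 204000 × (432072.0 − 72) / (432072.0 − 204000) = 204000 × 432000.0 / 228072.0 ≈ 386404 mm.
Depth of field = Df − Dn = 386404 − 138582 ≈ 247822 mm ≈ 248 m.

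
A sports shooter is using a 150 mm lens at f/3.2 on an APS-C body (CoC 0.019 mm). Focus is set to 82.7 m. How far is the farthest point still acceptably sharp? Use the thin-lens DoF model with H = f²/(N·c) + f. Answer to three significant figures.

106 m

Hyperfocal distance H = f²/(N·c) + f = 150²/(3.2 × 0.019) + 150 = 22500/0.0608 + 150 ≈ 370215.8 mm ≈ 370.2 m.
Far limit Df = s·(H − f)/(H − s) = 82700 × (370215.8 − 150) / (370215.8 − 82700) = 82700 × 370065.8 / 287515.8 ≈ 106444 mm ≈ 106 m.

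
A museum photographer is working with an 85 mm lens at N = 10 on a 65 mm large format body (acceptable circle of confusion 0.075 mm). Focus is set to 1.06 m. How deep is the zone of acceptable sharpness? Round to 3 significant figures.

Hyperfocal distance H = f²/(N·c) + f = 85²/(10 × 0.075) + 85 = 7225/0.75 + 85 ≈ 9718.3 mm ≈ 9.718 m.
Near limit Dn = s·(H − f)/(H + s − 2f) = 1060 × (9718.3 − 85) / (9718.3 + 1060 − 2 × 85) = 1060 × 9633.3 / 10608.3 ≈ 962.58 mm.
Far limit Df = s·(H − f)/(H − s) = 1060 × (9718.3 − 85) / (9718.3 − 1060) = 1060 × 9633.3 / 8658.3 ≈ 1179.36 mm.
Depth of field = Df − Dn = 1179.36 − 962.58 ≈ 216.78 mm.

217 mm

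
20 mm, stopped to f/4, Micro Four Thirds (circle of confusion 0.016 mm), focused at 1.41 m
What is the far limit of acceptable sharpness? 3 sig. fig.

1.81 m

Hyperfocal distance H = f²/(N·c) + f = 20²/(4 × 0.016) + 20 = 400/0.064 + 20 ≈ 6270.0 mm ≈ 6.270 m.
Far limit Df = s·(H − f)/(H − s) = 1410 × (6270.0 − 20) / (6270.0 − 1410) = 1410 × 6250.0 / 4860.0 ≈ 1813.3 mm ≈ 1.81 m.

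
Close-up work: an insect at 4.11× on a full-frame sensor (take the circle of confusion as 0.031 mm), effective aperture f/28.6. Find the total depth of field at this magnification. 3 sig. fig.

At magnification m, DoF ≈ 2·N_eff·c/m² = 2 × 28.6 × 0.031 / 4.11² = 1.773 / 16.89 ≈ 0.105 mm.

0.105 mm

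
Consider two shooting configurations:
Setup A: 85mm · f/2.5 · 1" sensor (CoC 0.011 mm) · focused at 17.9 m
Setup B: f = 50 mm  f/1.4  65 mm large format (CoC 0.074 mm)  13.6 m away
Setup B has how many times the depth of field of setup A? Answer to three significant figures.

Setup A: H = 85²/(2.5×0.011) + 85 ≈ 262812.3 mm; DoF = Df − Dn = 19202.1 − 16763.3 ≈ 2438.8 mm.
Setup B: H = 50²/(1.4×0.074) + 50 ≈ 24181.3 mm; DoF = Df − Dn = 31016 − 8710 ≈ 22306 mm.
Ratio = 22306 / 2438.8 ≈ 9.15.

9.15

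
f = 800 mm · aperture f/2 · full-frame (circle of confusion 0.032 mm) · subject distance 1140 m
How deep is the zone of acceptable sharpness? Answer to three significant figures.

263 m

Hyperfocal distance H = f²/(N·c) + f = 800²/(2 × 0.032) + 800 = 640000/0.064 + 800 ≈ 10000800.0 mm ≈ 10001 m.
Near limit Dn = s·(H − f)/(H + s − 2f) = 1140000 × (10000800.0 − 800) / (10000800.0 + 1140000 − 2 × 800) = 1140000 × 10000000.0 / 11139200.0 ≈ 1023413 mm.
Far limit Df = s·(H − f)/(H − s) = 1140000 × (10000800.0 − 800) / (10000800.0 − 1140000) = 1140000 × 10000000.0 / 8860800.0 ≈ 1286566 mm.
Depth of field = Df − Dn = 1286566 − 1023413 ≈ 263153 mm ≈ 263 m.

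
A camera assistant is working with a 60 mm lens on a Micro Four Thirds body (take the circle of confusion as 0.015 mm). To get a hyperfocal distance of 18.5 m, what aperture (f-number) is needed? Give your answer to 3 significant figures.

Rearrange H = f²/(N·c) + f for N: N = f² / ((H − f)·c).
N = 60² / ((18500 − 60) × 0.015) = 3600 / 276.6 ≈ 13.

f/13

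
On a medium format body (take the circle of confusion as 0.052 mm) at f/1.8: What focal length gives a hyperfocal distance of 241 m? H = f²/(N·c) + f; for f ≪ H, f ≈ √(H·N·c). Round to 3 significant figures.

From H = f²/(N·c) + f, with f ≪ H: f ≈ √(H·N·c) = √(241000 × 1.8 × 0.052) = √22558 ≈ 150.2 mm.
The +f correction barely moves this — solving exactly, f² + N·c·f − N·c·H = 0 ⇒ f = (−N·c + √((N·c)² + 4·N·c·H))/2 = (−0.0936 + √90230)/2 ≈ 150.15 mm, so f ≈ 150 mm.

150 mm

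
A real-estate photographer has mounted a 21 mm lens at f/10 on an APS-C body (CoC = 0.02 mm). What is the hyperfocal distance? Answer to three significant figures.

Hyperfocal distance H = f²/(N·c) + f = 21²/(10 × 0.02) + 21 = 441/0.2 + 21 ≈ 2226.0 mm ≈ 2.23 m.

2.23 m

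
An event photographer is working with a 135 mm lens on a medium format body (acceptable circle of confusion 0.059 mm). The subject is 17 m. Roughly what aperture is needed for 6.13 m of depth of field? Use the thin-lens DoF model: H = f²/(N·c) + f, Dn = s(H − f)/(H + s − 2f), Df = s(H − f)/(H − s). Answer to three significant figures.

Write h = H − f = f²/(N·c). The thin-lens limits are Dn = s·h/(h + (s−f)) and Df = s·h/(h − (s−f)), so DoF = Df − Dn = 2·s·(s−f)·h / (h² − (s−f)²).
That is a quadratic in h: DoF·h² − 2·s·(s−f)·h − DoF·(s−f)² = 0 ⇒ h = (s−f)·(s + √(s² + DoF²)) / DoF = 16865 × (17000 + √(17000² + 6130²)) / 6130 = 16865 × (17000 + 18071.4) / 6130 ≈ 96489 mm.
Then N = f²/(c·h) = 135² / (0.059 × 96489) = 18225 / 5692.9 ≈ 3.20.

f/3.20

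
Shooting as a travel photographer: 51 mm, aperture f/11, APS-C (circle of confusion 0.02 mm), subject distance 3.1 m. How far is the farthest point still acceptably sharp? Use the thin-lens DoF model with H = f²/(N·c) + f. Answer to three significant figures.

Hyperfocal distance H = f²/(N·c) + f = 51²/(11 × 0.02) + 51 = 2601/0.22 + 51 ≈ 11873.7 mm ≈ 11.87 m.
Far limit Df = s·(H − f)/(H − s) = 3100 × (11873.7 − 51) / (11873.7 − 3100) = 3100 × 11822.7 / 8773.7 ≈ 4177.3 mm ≈ 4.18 m.

4.18 m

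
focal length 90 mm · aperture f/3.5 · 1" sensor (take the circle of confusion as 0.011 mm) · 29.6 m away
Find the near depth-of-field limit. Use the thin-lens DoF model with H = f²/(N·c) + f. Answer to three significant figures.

26.0 m

Hyperfocal distance H = f²/(N·c) + f = 90²/(3.5 × 0.011) + 90 = 8100/0.0385 + 90 ≈ 210479.6 mm ≈ 210.5 m.
Near limit Dn = s·(H − f)/(H + s − 2f) = 29600 × (210479.6 − 90) / (210479.6 + 29600 − 2 × 90) = 29600 × 210389.6 / 239899.6 ≈ 25959 mm ≈ 26.0 m.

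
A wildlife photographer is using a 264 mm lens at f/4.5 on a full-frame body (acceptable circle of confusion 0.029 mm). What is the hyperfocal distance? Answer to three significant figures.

Hyperfocal distance H = f²/(N·c) + f = 264²/(4.5 × 0.029) + 264 = 69696/0.1305 + 264 ≈ 534333.0 mm ≈ 534 m.

534 m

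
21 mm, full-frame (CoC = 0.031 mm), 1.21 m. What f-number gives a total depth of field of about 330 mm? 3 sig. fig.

Write h = H − f = f²/(N·c). The thin-lens limits are Dn = s·h/(h + (s−f)) and Df = s·h/(h − (s−f)), so DoF = Df − Dn = 2·s·(s−f)·h / (h² − (s−f)²).
That is a quadratic in h: DoF·h² − 2·s·(s−f)·h − DoF·(s−f)² = 0 ⇒ h = (s−f)·(s + √(s² + DoF²)) / DoF = 1189 × (1210 + √(1210² + 330²)) / 330 = 1189 × (1210 + 1254.19) / 330 ≈ 8878.6 mm.
Then N = f²/(c·h) = 21² / (0.031 × 8878.6) = 441 / 275.24 ≈ 1.60.

f/1.60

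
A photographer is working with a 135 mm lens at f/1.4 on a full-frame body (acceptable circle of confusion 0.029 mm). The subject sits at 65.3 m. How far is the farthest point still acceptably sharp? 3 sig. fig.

Hyperfocal distance H = f²/(N·c) + f = 135²/(1.4 × 0.029) + 135 = 18225/0.0406 + 135 ≈ 449026.6 mm ≈ 449.0 m.
Far limit Df = s·(H − f)/(H − s) = 65300 × (449026.6 − 135) / (449026.6 − 65300) = 65300 × 448891.6 / 383726.6 ≈ 76389 mm ≈ 76.4 m.

76.4 m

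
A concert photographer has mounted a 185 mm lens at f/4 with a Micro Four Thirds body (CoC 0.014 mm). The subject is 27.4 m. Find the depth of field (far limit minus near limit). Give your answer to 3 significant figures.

2.45 m

Hyperfocal distance H = f²/(N·c) + f = 185²/(4 × 0.014) + 185 = 34225/0.056 + 185 ≈ 611345.7 mm ≈ 611.3 m.
Near limit Dn = s·(H − f)/(H + s − 2f) = 27400 × (611345.7 − 185) / (611345.7 + 27400 − 2 × 185) = 27400 × 611160.7 / 638375.7 ≈ 26231.9 mm.
Far limit Df = s·(H − f)/(H − s) = 27400 × (611345.7 − 185) / (611345.7 − 27400) = 27400 × 611160.7 / 583945.7 ≈ 28677.0 mm.
Depth of field = Df − Dn = 28677.0 − 26231.9 ≈ 2445.1 mm ≈ 2.45 m.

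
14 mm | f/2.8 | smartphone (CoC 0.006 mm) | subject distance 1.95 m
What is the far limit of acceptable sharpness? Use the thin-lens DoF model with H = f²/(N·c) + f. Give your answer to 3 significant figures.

Hyperfocal distance H = f²/(N·c) + f = 14²/(2.8 × 0.006) + 14 = 196/0.0168 + 14 ≈ 11680.7 mm ≈ 11.68 m.
Far limit Df = s·(H − f)/(H − s) = 1950 × (11680.7 − 14) / (11680.7 − 1950) = 1950 × 11666.7 / 9730.7 ≈ 2338.0 mm ≈ 2.34 m.

2.34 m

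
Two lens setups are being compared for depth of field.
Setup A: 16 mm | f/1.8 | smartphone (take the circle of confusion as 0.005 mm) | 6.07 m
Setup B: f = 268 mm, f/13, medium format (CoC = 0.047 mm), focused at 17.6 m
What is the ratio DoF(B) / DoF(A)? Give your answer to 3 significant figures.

1.96

Setup A: H = 16²/(1.8×0.005) + 16 ≈ 28460.4 mm; DoF = Df − Dn = 7711.2 − 5004.8 ≈ 2706.4 mm.
Setup B: H = 268²/(13×0.047) + 268 ≈ 117819.6 mm; DoF = Df − Dn = 20643.7 − 15338.5 ≈ 5305.2 mm.
Ratio = 5305.2 / 2706.4 ≈ 1.96.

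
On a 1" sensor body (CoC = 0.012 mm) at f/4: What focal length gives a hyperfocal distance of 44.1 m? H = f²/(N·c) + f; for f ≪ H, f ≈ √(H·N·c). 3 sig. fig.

46.0 mm

From H = f²/(N·c) + f, with f ≪ H: f ≈ √(H·N·c) = √(44100 × 4 × 0.012) = √2116.8 ≈ 46.01 mm.
The +f correction barely moves this — solving exactly, f² + N·c·f − N·c·H = 0 ⇒ f = (−N·c + √((N·c)² + 4·N·c·H))/2 = (−0.048 + √8467.2)/2 ≈ 45.985 mm, so f ≈ 46.0 mm.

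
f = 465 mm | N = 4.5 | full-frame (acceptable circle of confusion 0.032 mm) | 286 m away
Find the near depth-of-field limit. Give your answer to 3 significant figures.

240 m

Hyperfocal distance H = f²/(N·c) + f = 465²/(4.5 × 0.032) + 465 = 216225/0.144 + 465 ≈ 1502027.5 mm ≈ 1502 m.
Near limit Dn = s·(H − f)/(H + s − 2f) = 286000 × (1502027.5 − 465) / (1502027.5 + 286000 − 2 × 465) = 286000 × 1501562.5 / 1787097.5 ≈ 240304 mm ≈ 240 m.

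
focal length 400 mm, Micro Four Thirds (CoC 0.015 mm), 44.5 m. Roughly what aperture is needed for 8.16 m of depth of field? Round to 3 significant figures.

f/22

Write h = H − f = f²/(N·c). The thin-lens limits are Dn = s·h/(h + (s−f)) and Df = s·h/(h − (s−f)), so DoF = Df − Dn = 2·s·(s−f)·h / (h² − (s−f)²).
That is a quadratic in h: DoF·h² − 2·s·(s−f)·h − DoF·(s−f)² = 0 ⇒ h = (s−f)·(s + √(s² + DoF²)) / DoF = 44100 × (44500 + √(44500² + 8160²)) / 8160 = 44100 × (44500 + 45242.0) / 8160 ≈ 485003 mm.
Then N = f²/(c·h) = 400² / (0.015 × 485003) = 160000 / 7275.0 ≈ 22.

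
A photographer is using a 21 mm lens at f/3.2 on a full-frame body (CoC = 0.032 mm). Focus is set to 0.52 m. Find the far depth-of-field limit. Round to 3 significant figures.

0.588 m

Hyperfocal distance H = f²/(N·c) + f = 21²/(3.2 × 0.032) + 21 = 441/0.1024 + 21 ≈ 4327.6 mm ≈ 4.328 m.
Far limit Df = s·(H − f)/(H − s) = 520 × (4327.6 − 21) / (4327.6 − 520) = 520 × 4306.6 / 3807.6 ≈ 588.15 mm ≈ 0.588 m.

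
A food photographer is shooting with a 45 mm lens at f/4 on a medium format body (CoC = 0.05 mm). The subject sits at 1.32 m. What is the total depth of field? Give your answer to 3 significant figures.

338 mm

Hyperfocal distance H = f²/(N·c) + f = 45²/(4 × 0.05) + 45 = 2025/0.2 + 45 ≈ 10170.0 mm ≈ 10.17 m.
Near limit Dn = s·(H − f)/(H + s − 2f) = 1320 × (10170.0 − 45) / (10170.0 + 1320 − 2 × 45) = 1320 × 10125.0 / 11400.0 ≈ 1172.37 mm.
Far limit Df = s·(H − f)/(H − s) = 1320 × (10170.0 − 45) / (10170.0 − 1320) = 1320 × 10125.0 / 8850.0 ≈ 1510.17 mm.
Depth of field = Df − Dn = 1510.17 − 1172.37 ≈ 337.80 mm.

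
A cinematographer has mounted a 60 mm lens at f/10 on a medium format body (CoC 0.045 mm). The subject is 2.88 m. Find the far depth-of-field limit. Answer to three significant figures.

4.45 m

Hyperfocal distance H = f²/(N·c) + f = 60²/(10 × 0.045) + 60 = 3600/0.45 + 60 ≈ 8060.0 mm ≈ 8.060 m.
Far limit Df = s·(H − f)/(H − s) = 2880 × (8060.0 − 60) / (8060.0 − 2880) = 2880 × 8000.0 / 5180.0 ≈ 4447.9 mm ≈ 4.45 m.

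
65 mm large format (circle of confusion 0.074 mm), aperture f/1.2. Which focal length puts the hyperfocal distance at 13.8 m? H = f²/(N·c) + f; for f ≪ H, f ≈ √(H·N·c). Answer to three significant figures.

From H = f²/(N·c) + f, with f ≪ H: f ≈ √(H·N·c) = √(13800 × 1.2 × 0.074) = √1225.4 ≈ 35.01 mm.
The +f correction barely moves this — solving exactly, f² + N·c·f − N·c·H = 0 ⇒ f = (−N·c + √((N·c)² + 4·N·c·H))/2 = (−0.0888 + √4901.8)/2 ≈ 34.962 mm, so f ≈ 35.0 mm.

35.0 mm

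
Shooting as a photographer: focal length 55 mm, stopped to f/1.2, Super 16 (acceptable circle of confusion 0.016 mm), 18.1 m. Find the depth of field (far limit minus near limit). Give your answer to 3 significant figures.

Hyperfocal distance H = f²/(N·c) + f = 55²/(1.2 × 0.016) + 55 = 3025/0.0192 + 55 ≈ 157607.1 mm ≈ 157.6 m.
Near limit Dn = s·(H − f)/(H + s − 2f) = 18100 × (157607.1 − 55) / (157607.1 + 18100 − 2 × 55) = 18100 × 157552.1 / 175597.1 ≈ 16240.0 mm.
Far limit Df = s·(H − f)/(H − s) = 18100 × (157607.1 − 55) / (157607.1 − 18100) = 18100 × 157552.1 / 139507.1 ≈ 20441.2 mm.
Depth of field = Df − Dn = 20441.2 − 16240.0 ≈ 4201.2 mm ≈ 4.20 m.

4.20 m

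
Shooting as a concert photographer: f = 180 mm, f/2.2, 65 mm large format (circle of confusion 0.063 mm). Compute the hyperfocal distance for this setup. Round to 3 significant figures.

234 m

Hyperfocal distance H = f²/(N·c) + f = 180²/(2.2 × 0.063) + 180 = 32400/0.1386 + 180 ≈ 233946.2 mm ≈ 234 m.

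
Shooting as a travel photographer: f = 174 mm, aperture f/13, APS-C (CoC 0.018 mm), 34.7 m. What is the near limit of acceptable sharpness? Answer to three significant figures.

27.4 m

Hyperfocal distance H = f²/(N·c) + f = 174²/(13 × 0.018) + 174 = 30276/0.234 + 174 ≈ 129558.6 mm ≈ 129.6 m.
Near limit Dn = s·(H − f)/(H + s − 2f) = 34700 × (129558.6 − 174) / (129558.6 + 34700 − 2 × 174) = 34700 × 129384.6 / 163910.6 ≈ 27391 mm ≈ 27.4 m.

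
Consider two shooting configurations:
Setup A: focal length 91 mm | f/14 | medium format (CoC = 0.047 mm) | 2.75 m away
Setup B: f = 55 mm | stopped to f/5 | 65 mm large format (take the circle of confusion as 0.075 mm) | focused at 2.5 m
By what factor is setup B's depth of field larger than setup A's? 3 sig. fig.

1.37

Setup A: H = 91²/(14×0.047) + 91 ≈ 12676.1 mm; DoF = Df − Dn = 3486.7 − 2270.3 ≈ 1216.4 mm.
Setup B: H = 55²/(5×0.075) + 55 ≈ 8121.7 mm; DoF = Df − Dn = 3587.3 − 1918.5 ≈ 1668.8 mm.
Ratio = 1668.8 / 1216.4 ≈ 1.37.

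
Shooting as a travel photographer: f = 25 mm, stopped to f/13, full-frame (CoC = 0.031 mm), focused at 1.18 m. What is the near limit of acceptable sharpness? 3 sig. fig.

0.676 m

Hyperfocal distance H = f²/(N·c) + f = 25²/(13 × 0.031) + 25 = 625/0.403 + 25 ≈ 1575.9 mm ≈ 1.576 m.
Near limit Dn = s·(H − f)/(H + s − 2f) = 1180 × (1575.9 − 25) / (1575.9 + 1180 − 2 × 25) = 1180 × 1550.9 / 2705.9 ≈ 676.32 mm ≈ 0.676 m.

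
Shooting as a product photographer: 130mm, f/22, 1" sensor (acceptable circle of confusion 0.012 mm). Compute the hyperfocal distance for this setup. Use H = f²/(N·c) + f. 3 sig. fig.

64.1 m

Hyperfocal distance H = f²/(N·c) + f = 130²/(22 × 0.012) + 130 = 16900/0.264 + 130 ≈ 64145.2 mm ≈ 64.1 m.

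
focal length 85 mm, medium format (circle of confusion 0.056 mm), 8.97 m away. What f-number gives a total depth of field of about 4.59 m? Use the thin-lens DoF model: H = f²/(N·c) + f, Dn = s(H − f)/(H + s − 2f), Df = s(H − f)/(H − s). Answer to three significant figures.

f/3.50

Write h = H − f = f²/(N·c). The thin-lens limits are Dn = s·h/(h + (s−f)) and Df = s·h/(h − (s−f)), so DoF = Df − Dn = 2·s·(s−f)·h / (h² − (s−f)²).
That is a quadratic in h: DoF·h² − 2·s·(s−f)·h − DoF·(s−f)² = 0 ⇒ h = (s−f)·(s + √(s² + DoF²)) / DoF = 8885 × (8970 + √(8970² + 4590²)) / 4590 = 8885 × (8970 + 10076.2) / 4590 ≈ 36868 mm.
Then N = f²/(c·h) = 85² / (0.056 × 36868) = 7225 / 2064.6 ≈ 3.50.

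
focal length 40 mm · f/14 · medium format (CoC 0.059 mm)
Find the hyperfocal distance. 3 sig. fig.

Hyperfocal distance H = f²/(N·c) + f = 40²/(14 × 0.059) + 40 = 1600/0.826 + 40 ≈ 1977.0 mm ≈ 1.98 m.

1.98 m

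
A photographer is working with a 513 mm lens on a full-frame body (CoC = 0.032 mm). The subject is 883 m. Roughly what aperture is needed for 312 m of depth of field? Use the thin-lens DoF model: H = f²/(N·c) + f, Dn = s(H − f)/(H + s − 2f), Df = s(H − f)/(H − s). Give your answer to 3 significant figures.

f/1.60

Write h = H − f = f²/(N·c). The thin-lens limits are Dn = s·h/(h + (s−f)) and Df = s·h/(h − (s−f)), so DoF = Df − Dn = 2·s·(s−f)·h / (h² − (s−f)²).
That is a quadratic in h: DoF·h² − 2·s·(s−f)·h − DoF·(s−f)² = 0 ⇒ h = (s−f)·(s + √(s² + DoF²)) / DoF = 882487 × (883000 + √(883000² + 312000²)) / 312000 = 882487 × (883000 + 936500) / 312000 ≈ 5146428 mm.
Then N = f²/(c·h) = 513² / (0.032 × 5146428) = 263169 / 164686 ≈ 1.60.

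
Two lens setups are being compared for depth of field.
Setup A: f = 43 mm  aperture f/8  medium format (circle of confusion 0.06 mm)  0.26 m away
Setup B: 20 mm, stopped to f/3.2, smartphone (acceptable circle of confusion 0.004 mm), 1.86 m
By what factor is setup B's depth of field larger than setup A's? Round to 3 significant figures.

7.48

Setup A: H = 43²/(8×0.06) + 43 ≈ 3895.1 mm; DoF = Df − Dn = 275.521 − 246.134 ≈ 29.387 mm.
Setup B: H = 20²/(3.2×0.004) + 20 ≈ 31270.0 mm; DoF = Df − Dn = 1976.37 − 1756.57 ≈ 219.80 mm.
Ratio = 219.80 / 29.387 ≈ 7.48.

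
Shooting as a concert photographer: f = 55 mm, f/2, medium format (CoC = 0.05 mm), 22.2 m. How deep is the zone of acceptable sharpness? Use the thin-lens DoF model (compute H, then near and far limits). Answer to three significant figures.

70.0 m

Hyperfocal distance H = f²/(N·c) + f = 55²/(2 × 0.05) + 55 = 3025/0.1 + 55 ≈ 30305.0 mm ≈ 30.30 m.
Near limit Dn = s·(H − f)/(H + s − 2f) = 22200 × (30305.0 − 55) / (30305.0 + 22200 − 2 × 55) = 22200 × 30250.0 / 52395.0 ≈ 12817 mm.
Far limit Df = s·(H − f)/(H − s) = 22200 × (30305.0 − 55) / (30305.0 − 22200) = 22200 × 30250.0 / 8105.0 ≈ 82856 mm.
Depth of field = Df − Dn = 82856 − 12817 ≈ 70039 mm ≈ 70.0 m.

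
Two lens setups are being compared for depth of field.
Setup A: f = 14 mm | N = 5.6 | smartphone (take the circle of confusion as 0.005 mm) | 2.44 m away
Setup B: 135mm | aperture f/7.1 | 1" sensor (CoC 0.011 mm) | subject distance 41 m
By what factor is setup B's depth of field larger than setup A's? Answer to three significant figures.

7.71

Setup A: H = 14²/(5.6×0.005) + 14 ≈ 7014.0 mm; DoF = Df − Dn = 3734.1 − 1812.0 ≈ 1922.1 mm.
Setup B: H = 135²/(7.1×0.011) + 135 ≈ 233489.7 mm; DoF = Df − Dn = 49704 − 34890 ≈ 14814 mm.
Ratio = 14814 / 1922.1 ≈ 7.71.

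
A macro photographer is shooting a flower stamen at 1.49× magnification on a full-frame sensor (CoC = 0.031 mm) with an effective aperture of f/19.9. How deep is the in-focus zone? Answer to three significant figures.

0.556 mm

At magnification m, DoF ≈ 2·N_eff·c/m² = 2 × 19.9 × 0.031 / 1.49² = 1.234 / 2.22 ≈ 0.556 mm.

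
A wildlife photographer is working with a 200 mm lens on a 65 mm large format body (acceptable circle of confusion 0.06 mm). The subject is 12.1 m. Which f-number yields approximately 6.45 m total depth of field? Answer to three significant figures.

f/14

Write h = H − f = f²/(N·c). The thin-lens limits are Dn = s·h/(h + (s−f)) and Df = s·h/(h − (s−f)), so DoF = Df − Dn = 2·s·(s−f)·h / (h² − (s−f)²).
That is a quadratic in h: DoF·h² − 2·s·(s−f)·h − DoF·(s−f)² = 0 ⇒ h = (s−f)·(s + √(s² + DoF²)) / DoF = 11900 × (12100 + √(12100² + 6450²)) / 6450 = 11900 × (12100 + 13711.8) / 6450 ≈ 47622 mm.
Then N = f²/(c·h) = 200² / (0.06 × 47622) = 40000 / 2857.3 ≈ 14.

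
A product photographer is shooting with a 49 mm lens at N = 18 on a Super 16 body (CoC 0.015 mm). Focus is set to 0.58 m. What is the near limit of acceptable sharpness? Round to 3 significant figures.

Hyperfocal distance H = f²/(N·c) + f = 49²/(18 × 0.015) + 49 = 2401/0.27 + 49 ≈ 8941.6 mm ≈ 8.942 m.
Near limit Dn = s·(H − f)/(H + s − 2f) = 580 × (8941.6 − 49) / (8941.6 + 580 − 2 × 49) = 580 × 8892.6 / 9423.6 ≈ 547.32 mm ≈ 0.547 m.

0.547 m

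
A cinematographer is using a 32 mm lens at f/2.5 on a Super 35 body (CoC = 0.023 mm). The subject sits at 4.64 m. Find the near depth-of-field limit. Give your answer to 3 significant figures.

Hyperfocal distance H = f²/(N·c) + f = 32²/(2.5 × 0.023) + 32 = 1024/0.0575 + 32 ≈ 17840.7 mm ≈ 17.84 m.
Near limit Dn = s·(H − f)/(H + s − 2f) = 4640 × (17840.7 − 32) / (17840.7 + 4640 − 2 × 32) = 4640 × 17808.7 / 22416.7 ≈ 3686.2 mm ≈ 3.69 m.

3.69 m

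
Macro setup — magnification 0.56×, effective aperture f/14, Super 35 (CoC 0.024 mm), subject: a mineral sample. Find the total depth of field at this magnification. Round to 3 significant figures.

2.14 mm

At magnification m, DoF ≈ 2·N_eff·c/m² = 2 × 14 × 0.024 / 0.56² = 0.672 / 0.3136 ≈ 2.14 mm.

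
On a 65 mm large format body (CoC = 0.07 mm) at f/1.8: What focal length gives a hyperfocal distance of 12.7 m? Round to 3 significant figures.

39.9 mm

From H = f²/(N·c) + f, with f ≪ H: f ≈ √(H·N·c) = √(12700 × 1.8 × 0.07) = √1600.2 ≈ 40.00 mm.
Exact: f² + N·c·f − N·c·H = 0 ⇒ f = (−N·c + √((N·c)² + 4·N·c·H))/2 = (−0.126 + √6400.8)/2 ≈ 39.940 mm ≈ 39.9 mm.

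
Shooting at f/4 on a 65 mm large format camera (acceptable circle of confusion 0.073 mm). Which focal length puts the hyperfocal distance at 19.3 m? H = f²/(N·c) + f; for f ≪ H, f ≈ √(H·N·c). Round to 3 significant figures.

74.9 mm

From H = f²/(N·c) + f, with f ≪ H: f ≈ √(H·N·c) = √(19300 × 4 × 0.073) = √5635.6 ≈ 75.07 mm.
Exact: f² + N·c·f − N·c·H = 0 ⇒ f = (−N·c + √((N·c)² + 4·N·c·H))/2 = (−0.292 + √22542)/2 ≈ 74.925 mm ≈ 74.9 mm.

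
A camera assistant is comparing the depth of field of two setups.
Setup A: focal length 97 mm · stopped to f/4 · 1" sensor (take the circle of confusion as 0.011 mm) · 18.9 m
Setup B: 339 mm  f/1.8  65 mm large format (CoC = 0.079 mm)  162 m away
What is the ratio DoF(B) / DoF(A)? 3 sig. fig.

Setup A: H = 97²/(4×0.011) + 97 ≈ 213937.9 mm; DoF = Df − Dn = 20722.1 − 17372.4 ≈ 3349.7 mm.
Setup B: H = 339²/(1.8×0.079) + 339 ≈ 808503.6 mm; DoF = Df − Dn = 202509 − 134996 ≈ 67513 mm.
Ratio = 67513 / 3349.7 ≈ 20.2.

20.2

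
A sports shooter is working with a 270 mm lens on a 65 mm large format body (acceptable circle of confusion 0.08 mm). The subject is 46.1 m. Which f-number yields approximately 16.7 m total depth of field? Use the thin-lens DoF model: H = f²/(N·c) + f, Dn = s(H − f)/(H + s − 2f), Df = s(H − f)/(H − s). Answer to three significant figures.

Write h = H − f = f²/(N·c). The thin-lens limits are Dn = s·h/(h + (s−f)) and Df = s·h/(h − (s−f)), so DoF = Df − Dn = 2·s·(s−f)·h / (h² − (s−f)²).
That is a quadratic in h: DoF·h² − 2·s·(s−f)·h − DoF·(s−f)² = 0 ⇒ h = (s−f)·(s + √(s² + DoF²)) / DoF = 45830 × (46100 + √(46100² + 16700²)) / 16700 = 45830 × (46100 + 49031.6) / 16700 ≈ 261071 mm.
Then N = f²/(c·h) = 270² / (0.08 × 261071) = 72900 / 20886 ≈ 3.49.

f/3.49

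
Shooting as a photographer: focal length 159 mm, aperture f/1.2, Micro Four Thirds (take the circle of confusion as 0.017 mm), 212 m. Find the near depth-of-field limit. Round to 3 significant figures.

Hyperfocal distance H = f²/(N·c) + f = 159²/(1.2 × 0.017) + 159 = 25281/0.0204 + 159 ≈ 1239423.7 mm ≈ 1239 m.
Near limit Dn = s·(H − f)/(H + s − 2f) = 212000 × (1239423.7 − 159) / (1239423.7 + 212000 − 2 × 159) = 212000 × 1239264.7 / 1451105.7 ≈ 181051 mm ≈ 181 m.

181 m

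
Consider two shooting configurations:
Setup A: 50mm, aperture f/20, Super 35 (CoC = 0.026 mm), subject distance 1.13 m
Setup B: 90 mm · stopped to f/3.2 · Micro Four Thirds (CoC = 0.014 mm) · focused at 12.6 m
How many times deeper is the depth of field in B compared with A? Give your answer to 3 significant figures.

3.28

Setup A: H = 50²/(20×0.026) + 50 ≈ 4857.7 mm; DoF = Df − Dn = 1457.39 − 922.72 ≈ 534.67 mm.
Setup B: H = 90²/(3.2×0.014) + 90 ≈ 180893.6 mm; DoF = Df − Dn = 13536.6 − 11784.6 ≈ 1752.0 mm.
Ratio = 1752.0 / 534.67 ≈ 3.28.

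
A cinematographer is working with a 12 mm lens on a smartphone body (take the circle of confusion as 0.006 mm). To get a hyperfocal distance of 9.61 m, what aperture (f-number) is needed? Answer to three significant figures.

f/2.50

Rearrange H = f²/(N·c) + f for N: N = f² / ((H − f)·c).
N = 12² / ((9610 − 12) × 0.006) = 144 / 57.59 ≈ 2.50.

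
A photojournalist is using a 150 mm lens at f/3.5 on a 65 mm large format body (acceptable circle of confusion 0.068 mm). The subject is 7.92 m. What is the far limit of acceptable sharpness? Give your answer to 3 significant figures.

Hyperfocal distance H = f²/(N·c) + f = 150²/(3.5 × 0.068) + 150 = 22500/0.238 + 150 ≈ 94687.8 mm ≈ 94.69 m.
Far limit Df = s·(H − f)/(H − s) = 7920 × (94687.8 − 150) / (94687.8 − 7920) = 7920 × 94537.8 / 86767.8 ≈ 8629.2 mm ≈ 8.63 m.

8.63 m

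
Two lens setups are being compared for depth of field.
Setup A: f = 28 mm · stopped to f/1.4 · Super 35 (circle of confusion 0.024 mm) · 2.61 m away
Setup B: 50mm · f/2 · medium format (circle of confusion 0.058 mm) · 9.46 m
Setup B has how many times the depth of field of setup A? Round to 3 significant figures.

17.5

Setup A: H = 28²/(1.4×0.024) + 28 ≈ 23361.3 mm; DoF = Df − Dn = 2934.75 − 2349.96 ≈ 584.79 mm.
Setup B: H = 50²/(2×0.058) + 50 ≈ 21601.7 mm; DoF = Df − Dn = 16792 − 6585 ≈ 10207 mm.
Ratio = 10207 / 584.79 ≈ 17.5.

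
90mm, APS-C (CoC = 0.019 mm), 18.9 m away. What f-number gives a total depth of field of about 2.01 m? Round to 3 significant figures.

Write h = H − f = f²/(N·c). The thin-lens limits are Dn = s·h/(h + (s−f)) and Df = s·h/(h − (s−f)), so DoF = Df − Dn = 2·s·(s−f)·h / (h² − (s−f)²).
That is a quadratic in h: DoF·h² − 2·s·(s−f)·h − DoF·(s−f)² = 0 ⇒ h = (s−f)·(s + √(s² + DoF²)) / DoF = 18810 × (18900 + √(18900² + 2010²)) / 2010 = 18810 × (18900 + 19006.6) / 2010 ≈ 354738 mm.
Then N = f²/(c·h) = 90² / (0.019 × 354738) = 8100 / 6740.0 ≈ 1.20.

f/1.20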